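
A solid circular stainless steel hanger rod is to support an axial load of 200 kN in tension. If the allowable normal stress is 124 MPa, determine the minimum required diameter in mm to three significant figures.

Required area A ≥ P/σ_allow = 200000/124 = 1613 mm².
For a solid circular section, d ≥ √(4A/π) = 45.32 mm.

45.3 mm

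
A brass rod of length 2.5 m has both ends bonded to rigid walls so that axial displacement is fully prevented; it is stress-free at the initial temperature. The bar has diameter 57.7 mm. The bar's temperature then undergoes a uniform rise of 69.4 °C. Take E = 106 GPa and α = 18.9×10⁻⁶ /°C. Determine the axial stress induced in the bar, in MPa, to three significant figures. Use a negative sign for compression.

-139 MPa

Free thermal expansion αLΔT = 18.9e-6 · 2500 · 69.4 = 3.279 mm.
The walls impose strain ε = −(3.279)/2500 = -1.3117e-03; σ = Eε = 106000 · -1.3117e-03 = -139 MPa.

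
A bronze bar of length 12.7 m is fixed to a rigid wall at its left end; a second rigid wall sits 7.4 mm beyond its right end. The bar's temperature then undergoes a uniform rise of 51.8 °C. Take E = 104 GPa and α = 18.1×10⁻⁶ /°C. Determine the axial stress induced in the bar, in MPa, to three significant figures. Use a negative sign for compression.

Free thermal expansion αLΔT = 18.1e-6 · 12700 · 51.8 = 11.91 mm.
The walls engage after the gap closes; constrained expansion = 11.91 − 7.4 = 4.507 mm.
The walls impose strain ε = −(4.507)/12700 = -3.5490e-04; σ = Eε = 104000 · -3.5490e-04 = -36.91 MPa.

-36.9 MPa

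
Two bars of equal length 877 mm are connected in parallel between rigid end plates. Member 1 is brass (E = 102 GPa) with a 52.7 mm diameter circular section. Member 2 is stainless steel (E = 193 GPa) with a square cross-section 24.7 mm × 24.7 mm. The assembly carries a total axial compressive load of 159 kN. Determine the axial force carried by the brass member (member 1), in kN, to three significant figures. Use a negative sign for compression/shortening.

A_1 = 2181 mm².
A_2 = 610.1 mm².
Equal strain + equilibrium ⇒ each member carries load in proportion to AE: A₁E₁ = 222500000 N, A₂E₂ = 117700000 N, ΣAE = 340200000 N.
F₁ = P·A₁E₁/ΣAE = -159000·222500000/340200000 = -104000 N.

-104 kN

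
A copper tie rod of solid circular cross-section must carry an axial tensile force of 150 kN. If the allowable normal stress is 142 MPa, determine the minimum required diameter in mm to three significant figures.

Required area A ≥ P/σ_allow = 150000/142 = 1056 mm².
For a solid circular section, d ≥ √(4A/π) = 36.67 mm.

36.7 mm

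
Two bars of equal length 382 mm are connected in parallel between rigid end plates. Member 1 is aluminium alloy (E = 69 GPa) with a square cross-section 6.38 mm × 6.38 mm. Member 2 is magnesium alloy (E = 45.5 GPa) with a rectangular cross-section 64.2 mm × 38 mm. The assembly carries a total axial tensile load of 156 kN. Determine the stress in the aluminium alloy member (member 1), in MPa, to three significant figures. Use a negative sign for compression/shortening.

94.6 MPa

A_1 = 40.7 mm².
A_2 = 2440 mm².
Equal strain + equilibrium ⇒ each member carries load in proportion to AE: A₁E₁ = 2809000 N, A₂E₂ = 111000000 N, ΣAE = 113800000 N.
σ₁ = P·E₁/ΣAE = 156000·69000/113800000 = 94.58 MPa.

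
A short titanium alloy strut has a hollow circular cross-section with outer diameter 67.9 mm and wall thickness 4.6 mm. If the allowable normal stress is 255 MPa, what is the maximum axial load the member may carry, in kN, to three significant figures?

233 kN

A = 914.8 mm².
P_max = σ_allow · A = 255 · 914.8 = 233300 N = 233.3 kN.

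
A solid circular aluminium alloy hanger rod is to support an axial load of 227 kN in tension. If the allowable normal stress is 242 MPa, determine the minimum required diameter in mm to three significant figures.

34.6 mm

Required area A ≥ P/σ_allow = 227000/242 = 938 mm².
For a solid circular section, d ≥ √(4A/π) = 34.56 mm.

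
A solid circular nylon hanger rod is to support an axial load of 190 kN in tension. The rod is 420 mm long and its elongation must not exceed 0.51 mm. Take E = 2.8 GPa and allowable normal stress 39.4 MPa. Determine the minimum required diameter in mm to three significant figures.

267 mm

Required area A ≥ P/σ_allow = 190000/39.4 = 4822 mm².
For a solid circular section, d ≥ √(4A/π) = 78.36 mm.
Elongation limit: A ≥ PL/(Eδ_allow) = 190000·420/(2800·0.51) = 55880 mm² ⇒ d ≥ 266.7 mm.
The elongation limit governs.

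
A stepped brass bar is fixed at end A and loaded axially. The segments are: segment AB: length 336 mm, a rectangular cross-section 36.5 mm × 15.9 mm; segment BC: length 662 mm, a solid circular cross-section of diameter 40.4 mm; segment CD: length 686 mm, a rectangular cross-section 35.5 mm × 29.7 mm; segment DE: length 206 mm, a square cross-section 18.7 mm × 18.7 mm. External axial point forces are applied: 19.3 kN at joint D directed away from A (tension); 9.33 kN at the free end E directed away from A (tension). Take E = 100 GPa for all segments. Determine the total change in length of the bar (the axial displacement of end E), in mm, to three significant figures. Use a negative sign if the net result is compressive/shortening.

0.555 mm

Internal axial forces (sectioning from the free end, tension +): N_DE = 9.33 kN, N_CD = 28.63 kN, N_BC = 28.63 kN, N_AB = 28.63 kN.
A_AB = 580.4 mm².
A_BC = 1282 mm².
A_CD = 1054 mm².
A_DE = 349.7 mm².
δ_AB = 28630·336/(580.4·100000) = 0.1658 mm
δ_BC = 28630·662/(1282·100000) = 0.1479 mm
δ_CD = 28630·686/(1054·100000) = 0.1863 mm
δ_DE = 9330·206/(349.7·100000) = 0.05496 mm
δ = Σδ_i = 0.5548 mm.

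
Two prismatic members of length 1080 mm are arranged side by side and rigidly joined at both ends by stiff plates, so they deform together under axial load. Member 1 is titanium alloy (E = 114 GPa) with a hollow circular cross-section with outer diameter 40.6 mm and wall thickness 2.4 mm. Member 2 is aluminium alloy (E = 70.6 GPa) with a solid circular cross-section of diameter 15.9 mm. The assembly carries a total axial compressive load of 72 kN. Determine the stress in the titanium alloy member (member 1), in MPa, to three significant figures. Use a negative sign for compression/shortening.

-175 MPa

A_1 = 288 mm².
A_2 = 198.6 mm².
Equal strain + equilibrium ⇒ each member carries load in proportion to AE: A₁E₁ = 32830000 N, A₂E₂ = 14020000 N, ΣAE = 46850000 N.
σ₁ = P·E₁/ΣAE = -72000·114000/46850000 = -175.2 MPa.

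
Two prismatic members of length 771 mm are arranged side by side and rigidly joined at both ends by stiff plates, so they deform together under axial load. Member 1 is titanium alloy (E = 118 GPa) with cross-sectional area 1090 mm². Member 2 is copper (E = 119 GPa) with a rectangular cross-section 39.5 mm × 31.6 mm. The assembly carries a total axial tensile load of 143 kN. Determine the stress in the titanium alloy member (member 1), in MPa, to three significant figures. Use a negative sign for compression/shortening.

A_2 = 1248 mm².
Equal strain + equilibrium ⇒ each member carries load in proportion to AE: A₁E₁ = 128600000 N, A₂E₂ = 148500000 N, ΣAE = 277200000 N.
σ₁ = P·E₁/ΣAE = 143000·118000/277200000 = 60.88 MPa.

60.9 MPa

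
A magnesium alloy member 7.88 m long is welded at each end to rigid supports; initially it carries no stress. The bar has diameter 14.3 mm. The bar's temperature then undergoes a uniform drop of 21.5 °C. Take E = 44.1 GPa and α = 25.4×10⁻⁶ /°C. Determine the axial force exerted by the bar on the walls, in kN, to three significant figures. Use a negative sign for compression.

Free thermal expansion αLΔT = 25.4e-6 · 7880 · -21.5 = -4.303 mm.
The walls impose strain ε = −(-4.303)/7880 = 5.4610e-04; σ = Eε = 44100 · 5.4610e-04 = 24.08 MPa.
Wall reaction R = σ·A = 24.08·160.6 = 3868 N = 3.868 kN.

3.87 kN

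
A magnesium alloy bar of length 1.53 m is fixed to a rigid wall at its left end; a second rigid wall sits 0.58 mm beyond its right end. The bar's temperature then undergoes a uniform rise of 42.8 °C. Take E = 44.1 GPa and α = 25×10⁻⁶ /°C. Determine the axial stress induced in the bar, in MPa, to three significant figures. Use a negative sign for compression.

-30.5 MPa

Free thermal expansion αLΔT = 25e-6 · 1530 · 42.8 = 1.637 mm.
The walls engage after the gap closes; constrained expansion = 1.637 − 0.58 = 1.057 mm.
The walls impose strain ε = −(1.057)/1530 = -6.9092e-04; σ = Eε = 44100 · -6.9092e-04 = -30.47 MPa.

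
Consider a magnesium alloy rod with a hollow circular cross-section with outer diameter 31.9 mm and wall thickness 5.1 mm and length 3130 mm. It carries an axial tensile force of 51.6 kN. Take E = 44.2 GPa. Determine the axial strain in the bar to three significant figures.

A = 429.4 mm².
σ = N/A = 120.2 MPa; ε = σ/E = 120.2/44200 = 2.719e-03.

0.00272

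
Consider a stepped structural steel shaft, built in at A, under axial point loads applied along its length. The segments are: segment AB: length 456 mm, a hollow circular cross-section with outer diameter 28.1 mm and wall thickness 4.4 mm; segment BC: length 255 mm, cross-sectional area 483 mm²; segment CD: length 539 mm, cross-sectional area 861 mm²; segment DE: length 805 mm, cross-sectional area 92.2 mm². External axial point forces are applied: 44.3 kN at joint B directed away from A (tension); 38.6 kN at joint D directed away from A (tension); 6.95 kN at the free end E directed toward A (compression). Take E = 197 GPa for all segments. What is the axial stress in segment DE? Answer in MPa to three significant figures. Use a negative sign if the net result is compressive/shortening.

Internal axial forces (sectioning from the free end, tension +): N_DE = -6.95 kN, N_CD = 31.65 kN, N_BC = 31.65 kN, N_AB = 75.95 kN.
σ_DE = N_DE/A_DE = -6950/92.2 = -75.38 MPa.

-75.4 MPa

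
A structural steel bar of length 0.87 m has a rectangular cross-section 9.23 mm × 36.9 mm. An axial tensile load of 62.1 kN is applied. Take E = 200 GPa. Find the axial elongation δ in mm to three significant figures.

0.793 mm

A = 340.6 mm².
δ_mech = NL/(AE) = 62100·870/(340.6·200000) = 0.7931 mm.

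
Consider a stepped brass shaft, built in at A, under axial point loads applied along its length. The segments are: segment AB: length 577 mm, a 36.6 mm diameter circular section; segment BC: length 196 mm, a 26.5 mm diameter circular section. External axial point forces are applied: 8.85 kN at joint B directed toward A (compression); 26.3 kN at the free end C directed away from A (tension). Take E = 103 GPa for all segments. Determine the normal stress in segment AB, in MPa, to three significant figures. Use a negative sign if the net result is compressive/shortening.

Internal axial forces (sectioning from the free end, tension +): N_BC = 26.3 kN, N_AB = 17.45 kN.
A_AB = 1052 mm².
σ_AB = N_AB/A_AB = 17450/1052 = 16.59 MPa.

16.6 MPa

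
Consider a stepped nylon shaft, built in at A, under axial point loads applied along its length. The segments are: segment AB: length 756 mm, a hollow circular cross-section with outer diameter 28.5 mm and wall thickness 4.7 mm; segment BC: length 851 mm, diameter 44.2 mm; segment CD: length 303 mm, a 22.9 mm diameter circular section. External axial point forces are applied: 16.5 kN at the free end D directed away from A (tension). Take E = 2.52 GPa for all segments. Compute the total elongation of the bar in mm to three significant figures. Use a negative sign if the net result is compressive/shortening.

Internal axial forces (sectioning from the free end, tension +): N_CD = 16.5 kN, N_BC = 16.5 kN, N_AB = 16.5 kN.
A_AB = 351.4 mm².
A_BC = 1534 mm².
A_CD = 411.9 mm².
δ_AB = 16500·756/(351.4·2520) = 14.09 mm
δ_BC = 16500·851/(1534·2520) = 3.631 mm
δ_CD = 16500·303/(411.9·2520) = 4.817 mm
δ = Σδ_i = 22.53 mm.

22.5 mm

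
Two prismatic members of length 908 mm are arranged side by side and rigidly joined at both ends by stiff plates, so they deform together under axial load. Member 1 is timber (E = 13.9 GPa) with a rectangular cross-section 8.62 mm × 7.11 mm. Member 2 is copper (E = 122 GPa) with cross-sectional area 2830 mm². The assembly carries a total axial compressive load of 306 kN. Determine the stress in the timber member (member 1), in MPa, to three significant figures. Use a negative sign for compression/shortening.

A_1 = 61.29 mm².
Equal strain + equilibrium ⇒ each member carries load in proportion to AE: A₁E₁ = 851900 N, A₂E₂ = 345300000 N, ΣAE = 346100000 N.
σ₁ = P·E₁/ΣAE = -306000·13900/346100000 = -12.29 MPa.

-12.3 MPa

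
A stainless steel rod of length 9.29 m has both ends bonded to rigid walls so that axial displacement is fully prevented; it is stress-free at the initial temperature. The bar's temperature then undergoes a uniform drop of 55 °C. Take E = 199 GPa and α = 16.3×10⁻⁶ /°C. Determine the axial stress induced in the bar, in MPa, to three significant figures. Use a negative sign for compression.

178 MPa

Free thermal expansion αLΔT = 16.3e-6 · 9290 · -55 = -8.328 mm.
The walls impose strain ε = −(-8.328)/9290 = 8.9650e-04; σ = Eε = 199000 · 8.9650e-04 = 178.4 MPa.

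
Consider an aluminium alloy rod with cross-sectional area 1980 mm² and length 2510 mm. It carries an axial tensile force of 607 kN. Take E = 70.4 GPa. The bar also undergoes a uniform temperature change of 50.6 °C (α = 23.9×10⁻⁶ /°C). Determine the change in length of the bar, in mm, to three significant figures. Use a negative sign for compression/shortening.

14.0 mm

δ_mech = NL/(AE) = 607000·2510/(1980·70400) = 10.93 mm.
δ_thermal = αLΔT = 23.9e-6·2510·50.6 = 3.035 mm.
δ = δ_mech + δ_thermal = 13.97 mm.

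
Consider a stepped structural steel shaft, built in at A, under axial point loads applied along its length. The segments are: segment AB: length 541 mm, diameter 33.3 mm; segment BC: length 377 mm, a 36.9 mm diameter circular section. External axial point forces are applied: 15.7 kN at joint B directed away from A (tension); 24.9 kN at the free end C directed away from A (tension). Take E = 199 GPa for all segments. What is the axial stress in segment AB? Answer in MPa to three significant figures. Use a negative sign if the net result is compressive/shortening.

Internal axial forces (sectioning from the free end, tension +): N_BC = 24.9 kN, N_AB = 40.6 kN.
A_AB = 870.9 mm².
σ_AB = N_AB/A_AB = 40600/870.9 = 46.62 MPa.

46.6 MPa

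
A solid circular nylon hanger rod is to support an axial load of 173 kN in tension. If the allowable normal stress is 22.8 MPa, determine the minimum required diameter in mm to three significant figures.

98.3 mm

Required area A ≥ P/σ_allow = 173000/22.8 = 7588 mm².
For a solid circular section, d ≥ √(4A/π) = 98.29 mm.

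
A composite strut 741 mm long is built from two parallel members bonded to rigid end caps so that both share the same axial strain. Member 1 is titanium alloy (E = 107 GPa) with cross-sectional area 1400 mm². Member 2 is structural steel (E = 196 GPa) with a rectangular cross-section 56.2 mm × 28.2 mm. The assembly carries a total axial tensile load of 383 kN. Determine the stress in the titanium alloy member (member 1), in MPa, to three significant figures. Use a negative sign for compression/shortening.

A_2 = 1585 mm².
Equal strain + equilibrium ⇒ each member carries load in proportion to AE: A₁E₁ = 149800000 N, A₂E₂ = 310600000 N, ΣAE = 460400000 N.
σ₁ = P·E₁/ΣAE = 383000·107000/460400000 = 89.01 MPa.

89.0 MPa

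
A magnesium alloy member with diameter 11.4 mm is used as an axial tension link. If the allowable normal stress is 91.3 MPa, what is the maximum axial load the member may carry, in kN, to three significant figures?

9.32 kN

A = 102.1 mm².
P_max = σ_allow · A = 91.3 · 102.1 = 9319 N = 9.319 kN.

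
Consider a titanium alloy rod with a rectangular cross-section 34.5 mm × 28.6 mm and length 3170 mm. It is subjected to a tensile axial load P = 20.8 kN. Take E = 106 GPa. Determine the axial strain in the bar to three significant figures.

1.99e-04

A = 986.7 mm².
σ = N/A = 21.08 MPa; ε = σ/E = 21.08/106000 = 1.989e-04.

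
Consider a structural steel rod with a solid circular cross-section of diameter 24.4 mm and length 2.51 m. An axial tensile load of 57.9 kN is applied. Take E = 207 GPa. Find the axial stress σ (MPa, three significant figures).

124 MPa

A = 467.6 mm².
σ = N/A = 57900/467.6 = 123.8 MPa.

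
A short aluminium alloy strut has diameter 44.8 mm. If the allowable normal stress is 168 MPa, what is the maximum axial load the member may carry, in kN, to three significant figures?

265 kN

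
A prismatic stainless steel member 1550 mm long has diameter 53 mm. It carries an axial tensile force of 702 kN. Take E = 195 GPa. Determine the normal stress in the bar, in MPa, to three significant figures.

318 MPa

A = 2206 mm².
σ = N/A = 702000/2206 = 318.2 MPa.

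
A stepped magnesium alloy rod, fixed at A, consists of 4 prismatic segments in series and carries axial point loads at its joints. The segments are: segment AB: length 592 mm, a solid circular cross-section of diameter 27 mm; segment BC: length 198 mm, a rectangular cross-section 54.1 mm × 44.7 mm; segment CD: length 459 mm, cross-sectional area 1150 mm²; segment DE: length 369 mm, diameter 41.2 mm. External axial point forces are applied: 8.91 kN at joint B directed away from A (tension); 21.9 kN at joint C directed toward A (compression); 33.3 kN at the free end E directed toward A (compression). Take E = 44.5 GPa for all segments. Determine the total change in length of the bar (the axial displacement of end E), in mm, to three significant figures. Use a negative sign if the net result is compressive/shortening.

-1.68 mm

Internal axial forces (sectioning from the free end, tension +): N_DE = -33.3 kN, N_CD = -33.3 kN, N_BC = -55.2 kN, N_AB = -46.29 kN.
A_AB = 572.6 mm².
A_BC = 2418 mm².
A_DE = 1333 mm².
δ_AB = -46290·592/(572.6·44500) = -1.076 mm
δ_BC = -55200·198/(2418·44500) = -0.1016 mm
δ_CD = -33300·459/(1150·44500) = -0.2987 mm
δ_DE = -33300·369/(1333·44500) = -0.2071 mm
δ = Σδ_i = -1.683 mm.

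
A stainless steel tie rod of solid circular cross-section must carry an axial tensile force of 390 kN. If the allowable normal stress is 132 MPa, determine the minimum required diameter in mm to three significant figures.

Required area A ≥ P/σ_allow = 390000/132 = 2955 mm².
For a solid circular section, d ≥ √(4A/π) = 61.33 mm.

61.3 mm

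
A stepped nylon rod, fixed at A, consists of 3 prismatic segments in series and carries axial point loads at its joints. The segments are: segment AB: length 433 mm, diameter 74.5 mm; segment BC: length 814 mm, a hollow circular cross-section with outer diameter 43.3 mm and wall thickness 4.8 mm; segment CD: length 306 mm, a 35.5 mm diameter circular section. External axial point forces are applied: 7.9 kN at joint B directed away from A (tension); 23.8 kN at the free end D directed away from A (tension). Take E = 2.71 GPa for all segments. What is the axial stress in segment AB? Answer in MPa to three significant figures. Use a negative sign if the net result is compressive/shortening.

7.27 MPa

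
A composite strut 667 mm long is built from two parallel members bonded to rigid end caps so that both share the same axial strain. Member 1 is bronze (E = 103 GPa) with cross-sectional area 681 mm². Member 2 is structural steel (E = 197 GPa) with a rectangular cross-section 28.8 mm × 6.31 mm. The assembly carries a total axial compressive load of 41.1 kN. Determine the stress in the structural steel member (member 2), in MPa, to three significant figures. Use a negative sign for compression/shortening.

-76.4 MPa

A_2 = 181.7 mm².
Equal strain + equilibrium ⇒ each member carries load in proportion to AE: A₁E₁ = 70140000 N, A₂E₂ = 35800000 N, ΣAE = 105900000 N.
σ₂ = P·E₂/ΣAE = -41100·197000/105900000 = -76.42 MPa.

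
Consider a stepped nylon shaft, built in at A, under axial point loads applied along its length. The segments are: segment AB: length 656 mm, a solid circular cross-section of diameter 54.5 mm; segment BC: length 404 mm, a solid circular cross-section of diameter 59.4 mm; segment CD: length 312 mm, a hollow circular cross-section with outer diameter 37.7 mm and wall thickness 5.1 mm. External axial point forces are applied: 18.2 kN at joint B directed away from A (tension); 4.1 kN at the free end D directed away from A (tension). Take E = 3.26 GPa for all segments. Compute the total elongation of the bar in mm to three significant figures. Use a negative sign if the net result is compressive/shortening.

Internal axial forces (sectioning from the free end, tension +): N_CD = 4.1 kN, N_BC = 4.1 kN, N_AB = 22.3 kN.
A_AB = 2333 mm².
A_BC = 2771 mm².
A_CD = 522.3 mm².
δ_AB = 22300·656/(2333·3260) = 1.924 mm
δ_BC = 4100·404/(2771·3260) = 0.1834 mm
δ_CD = 4100·312/(522.3·3260) = 0.7512 mm
δ = Σδ_i = 2.858 mm.

2.86 mm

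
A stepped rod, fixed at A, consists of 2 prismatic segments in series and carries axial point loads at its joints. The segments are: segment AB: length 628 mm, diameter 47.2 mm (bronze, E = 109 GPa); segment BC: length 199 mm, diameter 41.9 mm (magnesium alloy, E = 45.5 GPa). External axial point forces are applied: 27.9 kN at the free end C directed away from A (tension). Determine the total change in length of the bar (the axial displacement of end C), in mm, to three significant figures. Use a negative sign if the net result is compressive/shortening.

Internal axial forces (sectioning from the free end, tension +): N_BC = 27.9 kN, N_AB = 27.9 kN.
A_AB = 1750 mm².
A_BC = 1379 mm².
δ_AB = 27900·628/(1750·109000) = 0.09187 mm
δ_BC = 27900·199/(1379·45500) = 0.0885 mm
δ = Σδ_i = 0.1804 mm.

0.180 mm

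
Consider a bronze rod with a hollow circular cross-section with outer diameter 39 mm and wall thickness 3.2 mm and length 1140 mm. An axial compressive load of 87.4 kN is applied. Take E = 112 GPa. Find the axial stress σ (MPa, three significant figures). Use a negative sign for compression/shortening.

-243 MPa

A = 359.9 mm².
σ = N/A = -87400/359.9 = -242.8 MPa.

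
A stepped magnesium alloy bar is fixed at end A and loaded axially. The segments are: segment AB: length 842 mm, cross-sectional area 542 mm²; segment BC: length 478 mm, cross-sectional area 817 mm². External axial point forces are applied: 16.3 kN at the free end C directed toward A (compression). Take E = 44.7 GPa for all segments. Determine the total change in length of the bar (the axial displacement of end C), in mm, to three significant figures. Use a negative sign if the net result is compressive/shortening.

Internal axial forces (sectioning from the free end, tension +): N_BC = -16.3 kN, N_AB = -16.3 kN.
δ_AB = -16300·842/(542·44700) = -0.5665 mm
δ_BC = -16300·478/(817·44700) = -0.2133 mm
δ = Σδ_i = -0.7798 mm.

-0.780 mm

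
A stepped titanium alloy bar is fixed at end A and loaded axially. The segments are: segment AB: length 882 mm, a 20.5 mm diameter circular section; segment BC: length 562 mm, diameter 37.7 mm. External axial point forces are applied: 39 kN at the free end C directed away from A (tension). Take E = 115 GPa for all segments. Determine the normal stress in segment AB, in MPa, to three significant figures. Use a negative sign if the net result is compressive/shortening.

118 MPa

Internal axial forces (sectioning from the free end, tension +): N_BC = 39 kN, N_AB = 39 kN.
A_AB = 330.1 mm².
σ_AB = N_AB/A_AB = 39000/330.1 = 118.2 MPa.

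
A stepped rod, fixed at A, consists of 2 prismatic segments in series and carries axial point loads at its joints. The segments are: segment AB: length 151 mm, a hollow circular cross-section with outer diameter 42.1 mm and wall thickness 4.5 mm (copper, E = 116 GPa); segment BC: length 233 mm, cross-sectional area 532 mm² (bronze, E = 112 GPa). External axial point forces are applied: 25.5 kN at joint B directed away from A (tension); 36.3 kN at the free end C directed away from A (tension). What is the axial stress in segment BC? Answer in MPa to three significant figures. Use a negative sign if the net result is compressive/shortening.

68.2 MPa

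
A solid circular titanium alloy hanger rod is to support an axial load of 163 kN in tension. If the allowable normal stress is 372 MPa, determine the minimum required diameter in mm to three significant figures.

Required area A ≥ P/σ_allow = 163000/372 = 438.2 mm².
For a solid circular section, d ≥ √(4A/π) = 23.62 mm.

23.6 mm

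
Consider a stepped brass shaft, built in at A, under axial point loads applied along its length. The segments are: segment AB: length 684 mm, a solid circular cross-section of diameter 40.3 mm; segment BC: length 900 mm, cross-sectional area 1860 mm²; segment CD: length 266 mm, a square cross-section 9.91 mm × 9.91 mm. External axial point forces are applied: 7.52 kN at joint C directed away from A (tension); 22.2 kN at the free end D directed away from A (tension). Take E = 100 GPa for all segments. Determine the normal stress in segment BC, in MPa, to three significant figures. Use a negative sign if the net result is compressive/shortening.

Internal axial forces (sectioning from the free end, tension +): N_CD = 22.2 kN, N_BC = 29.72 kN, N_AB = 29.72 kN.
σ_BC = N_BC/A_BC = 29720/1860 = 15.98 MPa.

16.0 MPa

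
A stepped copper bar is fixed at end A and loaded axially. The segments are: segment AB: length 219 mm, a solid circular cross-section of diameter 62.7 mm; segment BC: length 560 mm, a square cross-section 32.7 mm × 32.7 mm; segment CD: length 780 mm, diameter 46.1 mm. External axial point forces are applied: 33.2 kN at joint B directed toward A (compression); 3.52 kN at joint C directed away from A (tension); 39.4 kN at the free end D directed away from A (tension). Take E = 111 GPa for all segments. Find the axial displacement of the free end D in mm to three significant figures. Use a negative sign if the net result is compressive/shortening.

Internal axial forces (sectioning from the free end, tension +): N_CD = 39.4 kN, N_BC = 42.92 kN, N_AB = 9.72 kN.
A_AB = 3088 mm².
A_BC = 1069 mm².
A_CD = 1669 mm².
δ_AB = 9720·219/(3088·111000) = 0.006211 mm
δ_BC = 42920·560/(1069·111000) = 0.2025 mm
δ_CD = 39400·780/(1669·111000) = 0.1659 mm
δ = Σδ_i = 0.3746 mm.

0.375 mm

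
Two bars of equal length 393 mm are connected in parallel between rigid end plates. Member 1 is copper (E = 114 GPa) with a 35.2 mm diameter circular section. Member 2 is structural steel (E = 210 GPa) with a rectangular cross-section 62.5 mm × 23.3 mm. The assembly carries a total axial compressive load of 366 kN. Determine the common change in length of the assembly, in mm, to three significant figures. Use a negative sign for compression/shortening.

-0.345 mm

A_1 = 973.1 mm².
A_2 = 1456 mm².
Equal strain + equilibrium ⇒ each member carries load in proportion to AE: A₁E₁ = 110900000 N, A₂E₂ = 305800000 N, ΣAE = 416800000 N.
δ = PL/ΣAE = -366000·393/416800000 = -0.3451 mm.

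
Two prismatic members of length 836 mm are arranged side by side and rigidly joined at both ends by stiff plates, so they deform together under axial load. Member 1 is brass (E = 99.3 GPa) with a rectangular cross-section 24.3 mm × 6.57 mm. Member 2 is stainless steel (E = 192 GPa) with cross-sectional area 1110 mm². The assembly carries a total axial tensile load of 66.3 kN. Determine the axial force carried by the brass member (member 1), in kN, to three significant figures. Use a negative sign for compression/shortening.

4.59 kN

A_1 = 159.7 mm².
Equal strain + equilibrium ⇒ each member carries load in proportion to AE: A₁E₁ = 15850000 N, A₂E₂ = 213100000 N, ΣAE = 229000000 N.
F₁ = P·A₁E₁/ΣAE = 66300·15850000/229000000 = 4590 N.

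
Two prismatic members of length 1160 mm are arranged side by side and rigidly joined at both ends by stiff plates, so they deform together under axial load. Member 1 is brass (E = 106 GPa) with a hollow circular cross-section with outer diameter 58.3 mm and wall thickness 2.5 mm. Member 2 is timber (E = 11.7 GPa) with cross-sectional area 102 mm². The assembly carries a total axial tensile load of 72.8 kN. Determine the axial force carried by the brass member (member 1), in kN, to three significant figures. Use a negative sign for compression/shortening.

A_1 = 438.3 mm².
Equal strain + equilibrium ⇒ each member carries load in proportion to AE: A₁E₁ = 46450000 N, A₂E₂ = 1193000 N, ΣAE = 47650000 N.
F₁ = P·A₁E₁/ΣAE = 72800·46450000/47650000 = 70980 N.

71.0 kN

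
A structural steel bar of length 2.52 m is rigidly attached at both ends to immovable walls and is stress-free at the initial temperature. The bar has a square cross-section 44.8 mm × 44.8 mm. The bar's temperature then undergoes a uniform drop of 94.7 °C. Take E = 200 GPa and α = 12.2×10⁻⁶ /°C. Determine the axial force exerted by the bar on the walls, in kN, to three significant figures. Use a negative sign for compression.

Free thermal expansion αLΔT = 12.2e-6 · 2520 · -94.7 = -2.911 mm.
The walls impose strain ε = −(-2.911)/2520 = 1.1553e-03; σ = Eε = 200000 · 1.1553e-03 = 231.1 MPa.
Wall reaction R = σ·A = 231.1·2007 = 463800 N = 463.8 kN.

464 kN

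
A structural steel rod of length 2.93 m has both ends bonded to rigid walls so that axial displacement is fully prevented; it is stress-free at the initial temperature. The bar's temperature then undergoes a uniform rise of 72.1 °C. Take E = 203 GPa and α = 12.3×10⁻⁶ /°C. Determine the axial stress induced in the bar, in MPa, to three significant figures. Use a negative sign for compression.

-180 MPa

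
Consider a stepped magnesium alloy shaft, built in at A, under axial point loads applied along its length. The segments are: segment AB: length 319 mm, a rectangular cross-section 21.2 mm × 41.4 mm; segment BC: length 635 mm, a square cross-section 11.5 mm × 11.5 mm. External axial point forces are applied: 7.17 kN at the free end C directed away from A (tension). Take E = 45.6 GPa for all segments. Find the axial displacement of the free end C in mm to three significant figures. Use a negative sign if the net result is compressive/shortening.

0.812 mm

Internal axial forces (sectioning from the free end, tension +): N_BC = 7.17 kN, N_AB = 7.17 kN.
A_AB = 877.7 mm².
A_BC = 132.2 mm².
δ_AB = 7170·319/(877.7·45600) = 0.05715 mm
δ_BC = 7170·635/(132.2·45600) = 0.755 mm
δ = Σδ_i = 0.8121 mm.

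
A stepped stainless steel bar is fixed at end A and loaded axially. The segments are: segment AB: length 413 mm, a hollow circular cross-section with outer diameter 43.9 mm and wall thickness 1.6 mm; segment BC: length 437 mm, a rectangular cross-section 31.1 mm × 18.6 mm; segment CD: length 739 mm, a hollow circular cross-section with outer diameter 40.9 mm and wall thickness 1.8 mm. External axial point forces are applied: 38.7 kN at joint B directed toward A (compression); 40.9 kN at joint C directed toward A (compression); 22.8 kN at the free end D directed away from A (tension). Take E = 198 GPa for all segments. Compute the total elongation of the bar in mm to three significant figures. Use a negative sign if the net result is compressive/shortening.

Internal axial forces (sectioning from the free end, tension +): N_CD = 22.8 kN, N_BC = -18.1 kN, N_AB = -56.8 kN.
A_AB = 212.6 mm².
A_BC = 578.5 mm².
A_CD = 221.1 mm².
δ_AB = -56800·413/(212.6·198000) = -0.5572 mm
δ_BC = -18100·437/(578.5·198000) = -0.06906 mm
δ_CD = 22800·739/(221.1·198000) = 0.3849 mm
δ = Σδ_i = -0.2414 mm.

-0.241 mm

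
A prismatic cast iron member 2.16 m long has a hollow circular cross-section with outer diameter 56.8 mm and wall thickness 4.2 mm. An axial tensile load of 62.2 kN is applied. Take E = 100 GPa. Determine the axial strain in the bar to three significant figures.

8.96e-04

A = 694 mm².
σ = N/A = 89.62 MPa; ε = σ/E = 89.62/100000 = 8.962e-04.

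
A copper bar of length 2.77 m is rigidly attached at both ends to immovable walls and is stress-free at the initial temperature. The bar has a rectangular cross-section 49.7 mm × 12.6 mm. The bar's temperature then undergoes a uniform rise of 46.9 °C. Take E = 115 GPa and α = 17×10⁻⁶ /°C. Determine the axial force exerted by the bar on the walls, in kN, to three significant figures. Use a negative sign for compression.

-57.4 kN

Free thermal expansion αLΔT = 17e-6 · 2770 · 46.9 = 2.209 mm.
The walls impose strain ε = −(2.209)/2770 = -7.9730e-04; σ = Eε = 115000 · -7.9730e-04 = -91.69 MPa.
Wall reaction R = σ·A = -91.69·626.2 = -57420 N = -57.42 kN.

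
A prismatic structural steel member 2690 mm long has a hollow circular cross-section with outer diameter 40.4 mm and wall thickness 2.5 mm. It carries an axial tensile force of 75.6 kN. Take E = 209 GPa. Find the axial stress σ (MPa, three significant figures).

254 MPa

A = 297.7 mm².
σ = N/A = 75600/297.7 = 254 MPa.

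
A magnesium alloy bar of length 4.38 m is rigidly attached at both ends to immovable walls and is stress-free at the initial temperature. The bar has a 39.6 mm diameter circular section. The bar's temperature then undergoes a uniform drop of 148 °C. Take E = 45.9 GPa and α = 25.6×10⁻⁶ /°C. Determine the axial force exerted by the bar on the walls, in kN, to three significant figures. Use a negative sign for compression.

Free thermal expansion αLΔT = 25.6e-6 · 4380 · -148 = -16.59 mm.
The walls impose strain ε = −(-16.59)/4380 = 3.7888e-03; σ = Eε = 45900 · 3.7888e-03 = 173.9 MPa.
Wall reaction R = σ·A = 173.9·1232 = 214200 N = 214.2 kN.

214 kN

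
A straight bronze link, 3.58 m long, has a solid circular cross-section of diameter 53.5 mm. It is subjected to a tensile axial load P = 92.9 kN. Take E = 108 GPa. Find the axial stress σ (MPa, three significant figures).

A = 2248 mm².
σ = N/A = 92900/2248 = 41.33 MPa.

41.3 MPa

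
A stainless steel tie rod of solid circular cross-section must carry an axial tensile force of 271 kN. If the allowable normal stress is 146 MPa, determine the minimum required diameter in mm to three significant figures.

Required area A ≥ P/σ_allow = 271000/146 = 1856 mm².
For a solid circular section, d ≥ √(4A/π) = 48.61 mm.

48.6 mm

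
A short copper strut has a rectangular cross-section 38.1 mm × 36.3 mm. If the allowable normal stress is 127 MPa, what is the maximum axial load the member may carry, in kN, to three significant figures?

176 kN

A = 1383 mm².
P_max = σ_allow · A = 127 · 1383 = 175600 N = 175.6 kN.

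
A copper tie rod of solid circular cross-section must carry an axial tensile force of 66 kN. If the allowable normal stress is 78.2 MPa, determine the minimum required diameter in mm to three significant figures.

Required area A ≥ P/σ_allow = 66000/78.2 = 844 mm².
For a solid circular section, d ≥ √(4A/π) = 32.78 mm.

32.8 mm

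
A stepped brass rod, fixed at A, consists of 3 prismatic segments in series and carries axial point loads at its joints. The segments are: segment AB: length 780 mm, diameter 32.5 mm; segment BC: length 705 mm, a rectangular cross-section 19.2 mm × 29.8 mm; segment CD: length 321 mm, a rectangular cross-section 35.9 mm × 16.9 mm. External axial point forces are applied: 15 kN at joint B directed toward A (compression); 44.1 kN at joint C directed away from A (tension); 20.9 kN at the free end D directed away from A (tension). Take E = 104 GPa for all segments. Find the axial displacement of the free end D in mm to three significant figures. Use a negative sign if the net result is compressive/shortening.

1.33 mm

Internal axial forces (sectioning from the free end, tension +): N_CD = 20.9 kN, N_BC = 65 kN, N_AB = 50 kN.
A_AB = 829.6 mm².
A_BC = 572.2 mm².
A_CD = 606.7 mm².
δ_AB = 50000·780/(829.6·104000) = 0.452 mm
δ_BC = 65000·705/(572.2·104000) = 0.7701 mm
δ_CD = 20900·321/(606.7·104000) = 0.1063 mm
δ = Σδ_i = 1.328 mm.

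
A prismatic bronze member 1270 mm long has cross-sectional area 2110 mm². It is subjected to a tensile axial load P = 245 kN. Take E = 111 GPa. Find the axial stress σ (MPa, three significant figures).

σ = N/A = 245000/2110 = 116.1 MPa.

116 MPa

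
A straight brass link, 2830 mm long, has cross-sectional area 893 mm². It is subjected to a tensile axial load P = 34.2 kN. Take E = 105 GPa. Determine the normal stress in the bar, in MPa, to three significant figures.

38.3 MPa

σ = N/A = 34200/893 = 38.3 MPa.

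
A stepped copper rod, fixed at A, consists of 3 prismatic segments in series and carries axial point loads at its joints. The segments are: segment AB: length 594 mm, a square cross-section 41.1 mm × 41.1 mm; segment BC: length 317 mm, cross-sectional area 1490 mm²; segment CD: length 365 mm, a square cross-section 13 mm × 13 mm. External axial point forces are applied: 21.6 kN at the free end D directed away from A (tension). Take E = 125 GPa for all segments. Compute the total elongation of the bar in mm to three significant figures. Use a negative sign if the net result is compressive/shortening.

0.471 mm

Internal axial forces (sectioning from the free end, tension +): N_CD = 21.6 kN, N_BC = 21.6 kN, N_AB = 21.6 kN.
A_AB = 1689 mm².
A_CD = 169 mm².
δ_AB = 21600·594/(1689·125000) = 0.06076 mm
δ_BC = 21600·317/(1490·125000) = 0.03676 mm
δ_CD = 21600·365/(169·125000) = 0.3732 mm
δ = Σδ_i = 0.4707 mm.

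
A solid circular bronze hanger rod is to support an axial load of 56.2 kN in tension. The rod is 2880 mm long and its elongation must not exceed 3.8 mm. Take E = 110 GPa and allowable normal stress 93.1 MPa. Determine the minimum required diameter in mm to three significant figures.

27.7 mm

Required area A ≥ P/σ_allow = 56200/93.1 = 603.7 mm².
For a solid circular section, d ≥ √(4A/π) = 27.72 mm.
Elongation limit: A ≥ PL/(Eδ_allow) = 56200·2880/(110000·3.8) = 387.2 mm² ⇒ d ≥ 22.2 mm.
The stress limit governs.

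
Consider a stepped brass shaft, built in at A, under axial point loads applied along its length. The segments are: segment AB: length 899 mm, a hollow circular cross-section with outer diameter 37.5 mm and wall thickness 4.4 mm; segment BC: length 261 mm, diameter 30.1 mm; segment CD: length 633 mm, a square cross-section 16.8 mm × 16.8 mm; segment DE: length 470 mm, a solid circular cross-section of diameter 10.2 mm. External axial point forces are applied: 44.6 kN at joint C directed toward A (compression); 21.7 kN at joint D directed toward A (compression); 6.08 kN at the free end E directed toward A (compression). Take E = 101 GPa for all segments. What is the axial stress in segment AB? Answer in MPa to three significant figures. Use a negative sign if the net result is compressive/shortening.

-158 MPa

Internal axial forces (sectioning from the free end, tension +): N_DE = -6.08 kN, N_CD = -27.78 kN, N_BC = -72.38 kN, N_AB = -72.38 kN.
A_AB = 457.5 mm².
σ_AB = N_AB/A_AB = -72380/457.5 = -158.2 MPa.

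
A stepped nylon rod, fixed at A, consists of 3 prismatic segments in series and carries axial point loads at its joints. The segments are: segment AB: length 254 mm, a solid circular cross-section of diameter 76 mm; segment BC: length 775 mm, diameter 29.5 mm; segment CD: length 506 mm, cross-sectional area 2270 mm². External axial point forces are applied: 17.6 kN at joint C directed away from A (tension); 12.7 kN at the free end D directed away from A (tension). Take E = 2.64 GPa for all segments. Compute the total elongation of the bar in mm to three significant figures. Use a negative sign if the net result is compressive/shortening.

Internal axial forces (sectioning from the free end, tension +): N_CD = 12.7 kN, N_BC = 30.3 kN, N_AB = 30.3 kN.
A_AB = 4536 mm².
A_BC = 683.5 mm².
δ_AB = 30300·254/(4536·2640) = 0.6426 mm
δ_BC = 30300·775/(683.5·2640) = 13.01 mm
δ_CD = 12700·506/(2270·2640) = 1.072 mm
δ = Σδ_i = 14.73 mm.

14.7 mm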